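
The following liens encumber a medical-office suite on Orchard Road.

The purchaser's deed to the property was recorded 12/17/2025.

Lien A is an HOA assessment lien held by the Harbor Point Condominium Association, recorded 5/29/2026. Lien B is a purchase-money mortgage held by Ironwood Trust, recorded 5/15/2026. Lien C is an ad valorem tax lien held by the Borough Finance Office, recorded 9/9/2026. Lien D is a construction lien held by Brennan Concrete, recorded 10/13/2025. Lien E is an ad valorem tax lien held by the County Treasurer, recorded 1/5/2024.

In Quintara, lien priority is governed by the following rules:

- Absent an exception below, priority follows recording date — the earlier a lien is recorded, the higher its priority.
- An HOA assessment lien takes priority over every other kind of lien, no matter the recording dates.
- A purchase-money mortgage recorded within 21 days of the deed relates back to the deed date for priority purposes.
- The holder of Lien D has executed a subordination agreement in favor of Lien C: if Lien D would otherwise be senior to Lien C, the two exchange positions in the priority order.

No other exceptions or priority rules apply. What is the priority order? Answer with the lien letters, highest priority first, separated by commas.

Adjusting effective dates: B missed the 21-day window (149 days after the deed), so its recording date stands.
A, as an HOA assessment lien, has superpriority and ranks first.
Among the remaining liens, by effective date: E (1/5/2024), D (10/13/2025), B (5/15/2026), C (9/9/2026).
D would otherwise be senior to C, so under the subordination agreement D and C exchange positions.

A, E, C, B, D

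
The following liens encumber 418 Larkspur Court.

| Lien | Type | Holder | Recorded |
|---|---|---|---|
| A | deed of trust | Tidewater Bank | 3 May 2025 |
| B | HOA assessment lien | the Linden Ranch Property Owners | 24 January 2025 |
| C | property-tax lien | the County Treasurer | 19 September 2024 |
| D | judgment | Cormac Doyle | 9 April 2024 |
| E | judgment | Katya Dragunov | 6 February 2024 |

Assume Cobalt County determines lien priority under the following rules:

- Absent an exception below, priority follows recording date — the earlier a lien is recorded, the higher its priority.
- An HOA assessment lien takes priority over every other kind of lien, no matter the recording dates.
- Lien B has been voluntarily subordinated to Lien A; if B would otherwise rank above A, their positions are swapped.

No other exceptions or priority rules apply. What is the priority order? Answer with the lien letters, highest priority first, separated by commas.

As an HOA assessment lien, B is senior to every other lien.
Remaining liens by effective date: E (6 February 2024), D (9 April 2024), C (19 September 2024), A (3 May 2025).
Because B would otherwise rank above A, the subordination swaps them.

A, E, D, C, B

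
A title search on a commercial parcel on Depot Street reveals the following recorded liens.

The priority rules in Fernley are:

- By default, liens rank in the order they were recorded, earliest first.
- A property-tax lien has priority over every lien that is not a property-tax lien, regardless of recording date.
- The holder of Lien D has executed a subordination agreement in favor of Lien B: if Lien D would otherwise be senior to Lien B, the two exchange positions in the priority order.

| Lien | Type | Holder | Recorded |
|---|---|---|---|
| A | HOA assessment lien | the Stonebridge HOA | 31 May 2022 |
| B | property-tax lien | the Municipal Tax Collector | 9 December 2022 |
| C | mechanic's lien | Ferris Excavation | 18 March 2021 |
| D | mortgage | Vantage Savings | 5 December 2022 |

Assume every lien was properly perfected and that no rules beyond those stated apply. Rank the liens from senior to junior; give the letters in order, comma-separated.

B is a property-tax lien and takes priority over every other lien.
The other liens, earliest effective date first: C (18 March 2021), A (31 May 2022), D (5 December 2022).
D is already junior to B, so the subordination agreement changes nothing.

B, C, A, D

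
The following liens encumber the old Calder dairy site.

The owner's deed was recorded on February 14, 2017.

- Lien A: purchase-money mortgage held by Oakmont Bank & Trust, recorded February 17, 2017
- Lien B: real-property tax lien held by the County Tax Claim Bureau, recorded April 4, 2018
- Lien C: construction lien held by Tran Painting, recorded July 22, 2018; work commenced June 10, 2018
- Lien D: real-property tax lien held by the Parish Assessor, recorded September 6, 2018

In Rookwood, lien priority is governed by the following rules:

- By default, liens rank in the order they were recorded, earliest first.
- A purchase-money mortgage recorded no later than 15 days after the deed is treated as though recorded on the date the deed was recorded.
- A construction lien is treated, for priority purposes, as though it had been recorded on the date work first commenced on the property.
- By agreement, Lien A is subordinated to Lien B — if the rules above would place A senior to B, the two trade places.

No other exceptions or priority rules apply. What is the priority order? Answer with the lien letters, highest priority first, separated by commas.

B, A, C, D

Adjusting effective dates: A was recorded within the 15-day window, so its effective date is the deed date February 14, 2017; C is treated as recorded June 10, 2018, the work-commencement date.
By effective date, earliest first: A (February 14, 2017), B (April 4, 2018), C (June 10, 2018), D (September 6, 2018).
A is senior to B before the subordination, so the two trade places.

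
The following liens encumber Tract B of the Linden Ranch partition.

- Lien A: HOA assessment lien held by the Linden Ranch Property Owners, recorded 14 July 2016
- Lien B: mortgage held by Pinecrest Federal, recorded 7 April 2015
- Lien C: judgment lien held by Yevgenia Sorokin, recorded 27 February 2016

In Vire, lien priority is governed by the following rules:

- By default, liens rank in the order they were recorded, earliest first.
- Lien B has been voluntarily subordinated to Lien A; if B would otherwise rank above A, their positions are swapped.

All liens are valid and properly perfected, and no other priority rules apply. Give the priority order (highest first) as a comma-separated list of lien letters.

Ordering by effective date: B (7 April 2015), C (27 February 2016), A (14 July 2016).
Because B would otherwise rank above A, the subordination swaps them.

A, C, B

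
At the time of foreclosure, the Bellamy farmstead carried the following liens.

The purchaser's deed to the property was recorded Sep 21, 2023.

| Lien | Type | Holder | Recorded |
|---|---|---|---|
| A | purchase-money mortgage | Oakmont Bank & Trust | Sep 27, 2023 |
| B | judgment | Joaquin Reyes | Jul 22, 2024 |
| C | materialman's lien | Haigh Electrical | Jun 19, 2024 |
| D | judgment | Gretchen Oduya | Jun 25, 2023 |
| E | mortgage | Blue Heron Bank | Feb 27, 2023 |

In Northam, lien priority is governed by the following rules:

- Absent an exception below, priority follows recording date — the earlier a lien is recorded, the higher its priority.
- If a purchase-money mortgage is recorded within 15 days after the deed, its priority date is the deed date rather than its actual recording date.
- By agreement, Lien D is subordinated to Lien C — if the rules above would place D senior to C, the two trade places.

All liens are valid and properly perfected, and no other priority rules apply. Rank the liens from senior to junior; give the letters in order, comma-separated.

Adjusting effective dates: A relates back to the deed date Sep 21, 2023.
By effective date, earliest first: E (Feb 27, 2023), D (Jun 25, 2023), A (Sep 21, 2023), C (Jun 19, 2024), B (Jul 22, 2024).
Because D would otherwise rank above C, the subordination swaps them.

E, C, A, D, B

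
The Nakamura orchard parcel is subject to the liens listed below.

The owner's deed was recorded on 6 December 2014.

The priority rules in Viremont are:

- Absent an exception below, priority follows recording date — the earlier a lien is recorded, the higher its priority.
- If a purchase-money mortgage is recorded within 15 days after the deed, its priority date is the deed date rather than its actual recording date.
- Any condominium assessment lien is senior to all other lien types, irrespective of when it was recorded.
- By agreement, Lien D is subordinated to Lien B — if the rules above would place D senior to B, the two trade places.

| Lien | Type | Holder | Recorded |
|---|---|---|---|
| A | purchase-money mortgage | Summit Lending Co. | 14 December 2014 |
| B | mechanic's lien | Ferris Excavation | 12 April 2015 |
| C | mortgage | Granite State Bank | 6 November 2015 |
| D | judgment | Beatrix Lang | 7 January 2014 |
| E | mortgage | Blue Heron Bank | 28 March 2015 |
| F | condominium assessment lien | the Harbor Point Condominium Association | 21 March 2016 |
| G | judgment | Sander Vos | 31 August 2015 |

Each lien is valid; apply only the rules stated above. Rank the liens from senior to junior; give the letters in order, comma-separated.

F, B, A, E, D, G, C

Adjusting effective dates: A was recorded within the 15-day window, so its effective date is the deed date 6 December 2014.
F is a condominium assessment lien and takes priority over every other lien.
Among the remaining liens, by effective date: D (7 January 2014), A (6 December 2014), E (28 March 2015), B (12 April 2015), G (31 August 2015), C (6 November 2015).
Because D would otherwise rank above B, the subordination swaps them.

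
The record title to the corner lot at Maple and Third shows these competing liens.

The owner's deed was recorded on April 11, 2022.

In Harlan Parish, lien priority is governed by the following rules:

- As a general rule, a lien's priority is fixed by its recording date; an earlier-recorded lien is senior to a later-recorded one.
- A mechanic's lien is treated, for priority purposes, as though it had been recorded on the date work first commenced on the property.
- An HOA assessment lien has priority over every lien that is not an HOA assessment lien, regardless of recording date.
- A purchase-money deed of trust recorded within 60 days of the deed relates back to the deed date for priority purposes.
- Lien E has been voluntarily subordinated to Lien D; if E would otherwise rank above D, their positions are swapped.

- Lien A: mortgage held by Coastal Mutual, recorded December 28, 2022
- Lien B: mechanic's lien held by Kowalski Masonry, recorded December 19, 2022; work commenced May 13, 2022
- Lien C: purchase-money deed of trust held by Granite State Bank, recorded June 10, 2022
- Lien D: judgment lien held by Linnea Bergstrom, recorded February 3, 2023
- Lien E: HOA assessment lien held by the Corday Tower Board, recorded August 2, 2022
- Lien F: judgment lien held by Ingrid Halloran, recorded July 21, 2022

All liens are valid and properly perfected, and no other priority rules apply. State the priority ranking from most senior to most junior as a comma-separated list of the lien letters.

D, C, B, F, A, E

Effective dates: B's effective date is May 13, 2022, when work began; C's effective date is the deed date, April 11, 2022.
E, as an HOA assessment lien, has superpriority and ranks first.
Ordering the rest by effective date: C (April 11, 2022), B (May 13, 2022), F (July 21, 2022), A (December 28, 2022), D (February 3, 2023).
Because E would otherwise rank above D, the subordination swaps them.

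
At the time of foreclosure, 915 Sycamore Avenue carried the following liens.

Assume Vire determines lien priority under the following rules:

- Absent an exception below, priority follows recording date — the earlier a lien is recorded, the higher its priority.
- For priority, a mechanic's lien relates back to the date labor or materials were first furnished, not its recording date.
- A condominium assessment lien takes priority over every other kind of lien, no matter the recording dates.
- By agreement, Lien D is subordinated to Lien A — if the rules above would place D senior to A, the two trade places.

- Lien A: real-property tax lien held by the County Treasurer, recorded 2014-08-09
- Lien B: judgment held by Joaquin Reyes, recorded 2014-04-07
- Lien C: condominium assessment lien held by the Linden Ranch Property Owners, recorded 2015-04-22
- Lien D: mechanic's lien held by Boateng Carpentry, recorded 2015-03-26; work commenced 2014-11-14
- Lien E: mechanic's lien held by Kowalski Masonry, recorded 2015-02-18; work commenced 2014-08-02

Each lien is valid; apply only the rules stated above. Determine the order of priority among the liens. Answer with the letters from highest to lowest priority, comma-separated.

Effective dates after the stated exceptions: D relates back to 2014-11-14 (work commenced); E's effective date is 2014-08-02, when work began.
C, as a condominium assessment lien, has superpriority and ranks first.
Ordering the rest by effective date: B (2014-04-07), E (2014-08-02), A (2014-08-09), D (2014-11-14).
Since D is not senior to A, the subordination leaves the order unchanged.

C, B, E, A, D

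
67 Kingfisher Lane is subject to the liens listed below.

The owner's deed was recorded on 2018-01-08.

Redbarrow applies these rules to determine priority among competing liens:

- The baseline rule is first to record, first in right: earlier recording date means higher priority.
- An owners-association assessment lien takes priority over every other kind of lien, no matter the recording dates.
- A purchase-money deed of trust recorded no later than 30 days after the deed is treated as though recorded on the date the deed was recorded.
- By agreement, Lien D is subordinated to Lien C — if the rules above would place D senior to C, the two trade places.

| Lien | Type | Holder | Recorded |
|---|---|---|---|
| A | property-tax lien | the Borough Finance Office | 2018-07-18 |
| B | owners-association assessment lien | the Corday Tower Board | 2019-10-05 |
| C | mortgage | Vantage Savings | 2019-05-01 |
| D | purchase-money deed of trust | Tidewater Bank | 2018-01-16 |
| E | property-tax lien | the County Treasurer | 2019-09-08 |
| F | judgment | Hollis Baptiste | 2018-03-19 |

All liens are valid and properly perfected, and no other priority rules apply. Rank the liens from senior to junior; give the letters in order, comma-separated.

B, C, F, A, D, E

Effective dates: D relates back to the deed date 2018-01-08.
B is an owners-association assessment lien and takes priority over every other lien.
The other liens, earliest effective date first: D (2018-01-08), F (2018-03-19), A (2018-07-18), C (2019-05-01), E (2019-09-08).
The subordination applies — D was senior to C — so D and C swap.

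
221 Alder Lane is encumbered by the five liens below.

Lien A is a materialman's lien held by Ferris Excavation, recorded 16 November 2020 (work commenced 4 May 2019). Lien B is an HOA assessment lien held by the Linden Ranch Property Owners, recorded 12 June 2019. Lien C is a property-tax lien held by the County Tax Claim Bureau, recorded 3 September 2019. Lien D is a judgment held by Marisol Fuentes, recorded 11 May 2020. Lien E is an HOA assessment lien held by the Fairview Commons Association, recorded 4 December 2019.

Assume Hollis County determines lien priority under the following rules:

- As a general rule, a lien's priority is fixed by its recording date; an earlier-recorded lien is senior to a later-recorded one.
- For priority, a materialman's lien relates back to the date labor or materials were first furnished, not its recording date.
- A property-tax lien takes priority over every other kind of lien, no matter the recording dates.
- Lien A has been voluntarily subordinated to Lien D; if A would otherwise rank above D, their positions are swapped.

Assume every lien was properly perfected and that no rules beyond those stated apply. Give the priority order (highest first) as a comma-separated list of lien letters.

Adjusting effective dates: A relates back to 4 May 2019 (work commenced).
C is a property-tax lien and takes priority over every other lien.
Among the remaining liens, by effective date: A (4 May 2019), B (12 June 2019), E (4 December 2019), D (11 May 2020).
The subordination applies — A was senior to D — so A and D swap.

C, D, B, E, A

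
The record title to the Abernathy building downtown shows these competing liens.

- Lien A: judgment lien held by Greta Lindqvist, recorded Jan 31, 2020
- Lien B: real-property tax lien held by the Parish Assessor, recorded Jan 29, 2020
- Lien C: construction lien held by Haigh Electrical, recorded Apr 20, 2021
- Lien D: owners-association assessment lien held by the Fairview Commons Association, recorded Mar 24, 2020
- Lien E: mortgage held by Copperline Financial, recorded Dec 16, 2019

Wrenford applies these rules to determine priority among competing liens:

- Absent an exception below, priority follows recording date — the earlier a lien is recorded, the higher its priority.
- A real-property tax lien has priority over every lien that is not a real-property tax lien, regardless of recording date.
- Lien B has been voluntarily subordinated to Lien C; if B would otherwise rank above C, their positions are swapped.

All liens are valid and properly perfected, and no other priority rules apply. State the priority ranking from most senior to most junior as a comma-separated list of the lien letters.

As a real-property tax lien, B is senior to every other lien.
Remaining liens by effective date: E (Dec 16, 2019), A (Jan 31, 2020), D (Mar 24, 2020), C (Apr 20, 2021).
The subordination applies — B was senior to C — so B and C swap.

C, E, A, D, B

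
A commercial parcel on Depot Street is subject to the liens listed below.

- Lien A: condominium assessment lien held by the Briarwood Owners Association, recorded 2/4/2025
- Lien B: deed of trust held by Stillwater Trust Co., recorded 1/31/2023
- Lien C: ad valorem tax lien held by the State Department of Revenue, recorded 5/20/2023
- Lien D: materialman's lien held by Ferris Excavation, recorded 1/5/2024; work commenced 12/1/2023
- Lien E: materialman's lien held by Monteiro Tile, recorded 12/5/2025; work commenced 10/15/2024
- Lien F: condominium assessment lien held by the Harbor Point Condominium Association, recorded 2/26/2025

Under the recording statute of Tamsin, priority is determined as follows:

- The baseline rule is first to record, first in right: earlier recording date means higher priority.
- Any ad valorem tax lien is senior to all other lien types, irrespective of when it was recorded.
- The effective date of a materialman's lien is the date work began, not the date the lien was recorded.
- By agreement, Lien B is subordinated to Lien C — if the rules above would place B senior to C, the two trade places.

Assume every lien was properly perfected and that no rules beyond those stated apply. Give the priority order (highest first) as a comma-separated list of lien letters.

Effective dates: D relates back to 12/1/2023 (work commenced); E relates back to 10/15/2024 (work commenced).
C is an ad valorem tax lien and takes priority over every other lien.
Remaining liens by effective date: B (1/31/2023), D (12/1/2023), E (10/15/2024), A (2/4/2025), F (2/26/2025).
B already ranks below C; the subordination has no effect.

C, B, D, E, A, F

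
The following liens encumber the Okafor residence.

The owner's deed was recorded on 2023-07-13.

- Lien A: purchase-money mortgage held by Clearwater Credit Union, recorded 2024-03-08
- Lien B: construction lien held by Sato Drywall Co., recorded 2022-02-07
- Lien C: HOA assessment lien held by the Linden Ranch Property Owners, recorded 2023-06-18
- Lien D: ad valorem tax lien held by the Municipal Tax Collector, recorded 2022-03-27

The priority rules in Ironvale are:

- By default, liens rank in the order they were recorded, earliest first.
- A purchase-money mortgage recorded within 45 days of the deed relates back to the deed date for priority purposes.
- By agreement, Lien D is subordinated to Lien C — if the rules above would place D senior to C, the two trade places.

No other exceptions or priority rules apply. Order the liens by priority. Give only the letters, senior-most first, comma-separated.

Effective dates: A missed the 45-day window (239 days after the deed), so its recording date stands.
By effective date, earliest first: B (2022-02-07), D (2022-03-27), C (2023-06-18), A (2024-03-08).
D would otherwise be senior to C, so under the subordination agreement D and C exchange positions.

B, C, D, A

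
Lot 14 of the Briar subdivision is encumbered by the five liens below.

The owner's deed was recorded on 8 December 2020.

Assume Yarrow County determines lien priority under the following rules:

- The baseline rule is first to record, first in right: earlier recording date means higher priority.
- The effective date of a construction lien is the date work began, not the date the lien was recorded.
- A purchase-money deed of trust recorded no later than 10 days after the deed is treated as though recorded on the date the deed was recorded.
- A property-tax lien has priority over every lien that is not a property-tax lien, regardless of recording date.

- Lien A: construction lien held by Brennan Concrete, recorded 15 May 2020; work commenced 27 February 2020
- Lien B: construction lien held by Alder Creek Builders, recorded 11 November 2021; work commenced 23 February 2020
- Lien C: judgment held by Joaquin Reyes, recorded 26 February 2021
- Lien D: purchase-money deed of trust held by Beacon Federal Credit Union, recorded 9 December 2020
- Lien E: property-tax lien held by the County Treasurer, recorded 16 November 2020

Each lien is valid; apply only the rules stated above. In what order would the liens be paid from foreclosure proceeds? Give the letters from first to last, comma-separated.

E, B, A, D, C

Adjusting effective dates: A relates back to 27 February 2020 (work commenced); B's effective date is 23 February 2020, when work began; D's effective date is the deed date, 8 December 2020.
As a property-tax lien, E is senior to every other lien.
Among the remaining liens, by effective date: B (23 February 2020), A (27 February 2020), D (8 December 2020), C (26 February 2021).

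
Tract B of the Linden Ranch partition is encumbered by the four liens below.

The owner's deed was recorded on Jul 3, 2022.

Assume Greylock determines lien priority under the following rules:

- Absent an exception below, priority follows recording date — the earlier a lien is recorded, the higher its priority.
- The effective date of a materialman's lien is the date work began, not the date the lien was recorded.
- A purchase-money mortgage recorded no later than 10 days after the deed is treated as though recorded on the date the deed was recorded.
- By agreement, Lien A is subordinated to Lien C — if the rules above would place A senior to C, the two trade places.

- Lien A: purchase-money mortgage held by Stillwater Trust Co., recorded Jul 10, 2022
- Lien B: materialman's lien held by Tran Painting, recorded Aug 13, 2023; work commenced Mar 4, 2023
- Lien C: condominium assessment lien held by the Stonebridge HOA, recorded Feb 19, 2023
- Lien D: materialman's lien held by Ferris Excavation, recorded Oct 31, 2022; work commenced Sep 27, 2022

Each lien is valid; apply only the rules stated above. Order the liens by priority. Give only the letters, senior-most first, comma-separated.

Adjusting effective dates: A's effective date is the deed date, Jul 3, 2022; B relates back to Mar 4, 2023 (work commenced); D relates back to Sep 27, 2022 (work commenced).
By effective date, earliest first: A (Jul 3, 2022), D (Sep 27, 2022), C (Feb 19, 2023), B (Mar 4, 2023).
A is senior to C before the subordination, so the two trade places.

C, D, A, B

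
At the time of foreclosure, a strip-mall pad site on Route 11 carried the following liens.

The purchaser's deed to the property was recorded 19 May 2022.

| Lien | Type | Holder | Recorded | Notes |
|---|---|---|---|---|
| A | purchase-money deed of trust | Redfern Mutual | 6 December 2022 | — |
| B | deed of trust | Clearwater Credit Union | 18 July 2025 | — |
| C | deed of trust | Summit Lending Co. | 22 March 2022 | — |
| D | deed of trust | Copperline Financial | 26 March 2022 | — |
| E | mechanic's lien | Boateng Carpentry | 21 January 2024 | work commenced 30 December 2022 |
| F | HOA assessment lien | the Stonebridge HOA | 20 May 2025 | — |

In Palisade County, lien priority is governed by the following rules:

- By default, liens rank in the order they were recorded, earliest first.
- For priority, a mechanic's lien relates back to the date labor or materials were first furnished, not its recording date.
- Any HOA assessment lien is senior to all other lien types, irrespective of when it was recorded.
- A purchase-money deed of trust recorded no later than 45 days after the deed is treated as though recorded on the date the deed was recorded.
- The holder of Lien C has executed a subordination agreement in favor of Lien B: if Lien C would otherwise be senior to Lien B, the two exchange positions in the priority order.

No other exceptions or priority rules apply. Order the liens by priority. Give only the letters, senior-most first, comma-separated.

F, B, D, A, E, C

Effective dates after the stated exceptions: A missed the 45-day window (201 days after the deed), so its recording date stands; E relates back to 30 December 2022 (work commenced).
F is an HOA assessment lien and takes priority over every other lien.
Among the remaining liens, by effective date: C (22 March 2022), D (26 March 2022), A (6 December 2022), E (30 December 2022), B (18 July 2025).
C would otherwise be senior to B, so under the subordination agreement C and B exchange positions.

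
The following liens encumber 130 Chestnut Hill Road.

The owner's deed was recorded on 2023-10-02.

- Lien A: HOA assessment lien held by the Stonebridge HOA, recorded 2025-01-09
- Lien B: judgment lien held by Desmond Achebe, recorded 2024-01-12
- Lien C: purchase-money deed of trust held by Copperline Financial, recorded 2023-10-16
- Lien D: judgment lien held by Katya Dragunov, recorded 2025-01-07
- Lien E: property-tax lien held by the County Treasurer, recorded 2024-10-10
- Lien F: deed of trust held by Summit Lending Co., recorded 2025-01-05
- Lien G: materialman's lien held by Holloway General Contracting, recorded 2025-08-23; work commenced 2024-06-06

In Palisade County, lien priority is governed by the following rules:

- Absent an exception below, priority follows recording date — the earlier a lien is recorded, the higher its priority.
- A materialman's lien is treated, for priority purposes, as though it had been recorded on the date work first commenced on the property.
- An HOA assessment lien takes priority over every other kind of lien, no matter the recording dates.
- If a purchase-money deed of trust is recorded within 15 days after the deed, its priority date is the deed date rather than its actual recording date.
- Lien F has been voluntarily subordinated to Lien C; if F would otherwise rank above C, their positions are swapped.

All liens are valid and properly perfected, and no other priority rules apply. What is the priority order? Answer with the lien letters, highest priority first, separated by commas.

A, C, B, G, E, F, D

Effective dates: C relates back to the deed date 2023-10-02; G relates back to 2024-06-06 (work commenced).
A, as an HOA assessment lien, has superpriority and ranks first.
Among the remaining liens, by effective date: C (2023-10-02), B (2024-01-12), G (2024-06-06), E (2024-10-10), F (2025-01-05), D (2025-01-07).
F is already junior to C, so the subordination agreement changes nothing.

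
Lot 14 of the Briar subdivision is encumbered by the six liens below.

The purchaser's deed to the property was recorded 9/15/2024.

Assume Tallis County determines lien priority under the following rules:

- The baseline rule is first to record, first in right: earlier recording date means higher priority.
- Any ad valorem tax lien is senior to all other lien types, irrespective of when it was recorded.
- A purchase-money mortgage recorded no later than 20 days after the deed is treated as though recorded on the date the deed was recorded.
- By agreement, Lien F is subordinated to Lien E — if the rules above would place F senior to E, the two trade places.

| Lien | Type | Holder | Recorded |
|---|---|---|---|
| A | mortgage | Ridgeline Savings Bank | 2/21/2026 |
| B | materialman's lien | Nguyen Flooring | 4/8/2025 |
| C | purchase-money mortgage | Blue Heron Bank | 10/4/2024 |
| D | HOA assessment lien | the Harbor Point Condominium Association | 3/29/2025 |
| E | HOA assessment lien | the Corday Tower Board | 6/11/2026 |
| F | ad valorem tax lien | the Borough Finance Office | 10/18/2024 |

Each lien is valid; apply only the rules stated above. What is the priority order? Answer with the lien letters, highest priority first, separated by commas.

E, C, D, B, A, F

Effective dates after the stated exceptions: C relates back to the deed date 9/15/2024.
As an ad valorem tax lien, F is senior to every other lien.
Among the remaining liens, by effective date: C (9/15/2024), D (3/29/2025), B (4/8/2025), A (2/21/2026), E (6/11/2026).
F would otherwise be senior to E, so under the subordination agreement F and E exchange positions.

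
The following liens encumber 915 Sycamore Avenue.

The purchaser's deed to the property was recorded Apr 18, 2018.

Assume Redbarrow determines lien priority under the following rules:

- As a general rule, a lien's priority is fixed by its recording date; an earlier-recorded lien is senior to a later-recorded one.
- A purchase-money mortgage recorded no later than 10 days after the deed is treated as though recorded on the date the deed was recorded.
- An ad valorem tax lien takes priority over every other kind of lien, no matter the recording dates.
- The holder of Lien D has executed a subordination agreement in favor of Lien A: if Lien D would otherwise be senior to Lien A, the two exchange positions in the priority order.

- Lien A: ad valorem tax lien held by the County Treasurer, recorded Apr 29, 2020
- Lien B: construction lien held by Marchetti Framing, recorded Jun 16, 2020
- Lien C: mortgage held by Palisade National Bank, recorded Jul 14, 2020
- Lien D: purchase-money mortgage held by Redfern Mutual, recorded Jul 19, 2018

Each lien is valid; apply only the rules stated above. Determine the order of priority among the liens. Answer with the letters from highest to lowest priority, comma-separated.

A, D, B, C

First, effective dates: D was recorded 92 days after the deed — beyond 10 days — so no relation-back applies.
A is an ad valorem tax lien, so it outranks all other liens regardless of date.
Ordering the rest by effective date: D (Jul 19, 2018), B (Jun 16, 2020), C (Jul 14, 2020).
D is already junior to A, so the subordination agreement changes nothing.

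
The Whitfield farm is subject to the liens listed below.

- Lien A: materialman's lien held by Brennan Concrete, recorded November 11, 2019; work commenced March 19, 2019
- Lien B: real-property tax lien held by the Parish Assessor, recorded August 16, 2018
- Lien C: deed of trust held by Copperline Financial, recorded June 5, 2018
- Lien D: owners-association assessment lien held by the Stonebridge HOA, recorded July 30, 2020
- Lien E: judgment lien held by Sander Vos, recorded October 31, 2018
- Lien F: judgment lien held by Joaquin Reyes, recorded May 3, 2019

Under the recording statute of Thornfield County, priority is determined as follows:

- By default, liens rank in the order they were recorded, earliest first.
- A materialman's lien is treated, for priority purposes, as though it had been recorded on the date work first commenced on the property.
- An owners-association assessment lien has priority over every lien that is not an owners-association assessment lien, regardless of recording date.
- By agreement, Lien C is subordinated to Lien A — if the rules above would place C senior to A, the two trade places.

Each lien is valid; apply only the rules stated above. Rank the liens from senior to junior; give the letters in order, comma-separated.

D, A, B, E, C, F

First, effective dates: A is treated as recorded March 19, 2019, the work-commencement date.
As an owners-association assessment lien, D is senior to every other lien.
The other liens, earliest effective date first: C (June 5, 2018), B (August 16, 2018), E (October 31, 2018), A (March 19, 2019), F (May 3, 2019).
The subordination applies — C was senior to A — so C and A swap.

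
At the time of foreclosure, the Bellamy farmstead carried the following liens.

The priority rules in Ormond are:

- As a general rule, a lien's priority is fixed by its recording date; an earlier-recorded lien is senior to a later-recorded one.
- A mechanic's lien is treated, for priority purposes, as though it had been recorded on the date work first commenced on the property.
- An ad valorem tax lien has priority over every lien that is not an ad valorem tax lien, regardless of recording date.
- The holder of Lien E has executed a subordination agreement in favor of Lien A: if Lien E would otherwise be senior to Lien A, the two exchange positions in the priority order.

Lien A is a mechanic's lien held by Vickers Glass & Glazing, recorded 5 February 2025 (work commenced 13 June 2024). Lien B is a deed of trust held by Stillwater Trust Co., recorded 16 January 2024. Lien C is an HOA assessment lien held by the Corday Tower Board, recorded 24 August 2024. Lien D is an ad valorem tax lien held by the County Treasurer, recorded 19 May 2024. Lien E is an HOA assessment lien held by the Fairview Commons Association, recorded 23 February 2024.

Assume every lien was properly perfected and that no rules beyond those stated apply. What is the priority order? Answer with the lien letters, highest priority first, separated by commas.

D, B, A, E, C

First, effective dates: A's effective date is 13 June 2024, when work began.
As an ad valorem tax lien, D is senior to every other lien.
Remaining liens by effective date: B (16 January 2024), E (23 February 2024), A (13 June 2024), C (24 August 2024).
E would otherwise be senior to A, so under the subordination agreement E and A exchange positions.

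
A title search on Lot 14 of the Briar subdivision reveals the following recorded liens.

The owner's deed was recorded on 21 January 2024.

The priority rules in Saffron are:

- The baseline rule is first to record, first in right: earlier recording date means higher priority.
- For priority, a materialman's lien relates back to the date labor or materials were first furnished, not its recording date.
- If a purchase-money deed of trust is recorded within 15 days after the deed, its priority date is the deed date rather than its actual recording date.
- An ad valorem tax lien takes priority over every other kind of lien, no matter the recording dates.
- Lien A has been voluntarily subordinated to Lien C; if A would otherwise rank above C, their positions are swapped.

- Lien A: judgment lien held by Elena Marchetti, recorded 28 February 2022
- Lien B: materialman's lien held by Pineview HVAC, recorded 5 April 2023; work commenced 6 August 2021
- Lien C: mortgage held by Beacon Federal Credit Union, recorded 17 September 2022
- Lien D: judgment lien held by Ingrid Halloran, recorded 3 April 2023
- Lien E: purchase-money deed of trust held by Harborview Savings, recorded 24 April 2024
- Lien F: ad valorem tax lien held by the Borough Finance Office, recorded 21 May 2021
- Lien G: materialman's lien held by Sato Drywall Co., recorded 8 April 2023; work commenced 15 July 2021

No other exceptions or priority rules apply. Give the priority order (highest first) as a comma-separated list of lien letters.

First, effective dates: B's effective date is 6 August 2021, when work began; E was recorded 94 days after the deed, outside the 15-day window, so it keeps its recording date; G relates back to 15 July 2021 (work commenced).
As an ad valorem tax lien, F is senior to every other lien.
Among the remaining liens, by effective date: G (15 July 2021), B (6 August 2021), A (28 February 2022), C (17 September 2022), D (3 April 2023), E (24 April 2024).
A is senior to C before the subordination, so the two trade places.

F, G, B, C, A, D, E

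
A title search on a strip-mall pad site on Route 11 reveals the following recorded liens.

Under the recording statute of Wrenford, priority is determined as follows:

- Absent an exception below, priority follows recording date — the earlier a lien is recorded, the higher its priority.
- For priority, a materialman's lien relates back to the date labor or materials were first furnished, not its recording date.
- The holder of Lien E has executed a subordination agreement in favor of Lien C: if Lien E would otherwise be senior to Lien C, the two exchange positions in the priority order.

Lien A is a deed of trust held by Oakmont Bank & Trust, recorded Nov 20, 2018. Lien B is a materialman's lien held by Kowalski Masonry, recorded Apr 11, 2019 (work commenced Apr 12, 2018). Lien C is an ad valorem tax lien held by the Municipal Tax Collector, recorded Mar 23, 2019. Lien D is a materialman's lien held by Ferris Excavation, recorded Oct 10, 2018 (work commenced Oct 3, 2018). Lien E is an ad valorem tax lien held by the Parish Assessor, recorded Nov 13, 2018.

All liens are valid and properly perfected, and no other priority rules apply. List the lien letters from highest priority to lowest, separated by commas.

B, D, C, A, E

Effective dates: B relates back to Apr 12, 2018 (work commenced); D relates back to Oct 3, 2018 (work commenced).
By effective date: B (Apr 12, 2018), D (Oct 3, 2018), E (Nov 13, 2018), A (Nov 20, 2018), C (Mar 23, 2019).
E is senior to C before the subordination, so the two trade places.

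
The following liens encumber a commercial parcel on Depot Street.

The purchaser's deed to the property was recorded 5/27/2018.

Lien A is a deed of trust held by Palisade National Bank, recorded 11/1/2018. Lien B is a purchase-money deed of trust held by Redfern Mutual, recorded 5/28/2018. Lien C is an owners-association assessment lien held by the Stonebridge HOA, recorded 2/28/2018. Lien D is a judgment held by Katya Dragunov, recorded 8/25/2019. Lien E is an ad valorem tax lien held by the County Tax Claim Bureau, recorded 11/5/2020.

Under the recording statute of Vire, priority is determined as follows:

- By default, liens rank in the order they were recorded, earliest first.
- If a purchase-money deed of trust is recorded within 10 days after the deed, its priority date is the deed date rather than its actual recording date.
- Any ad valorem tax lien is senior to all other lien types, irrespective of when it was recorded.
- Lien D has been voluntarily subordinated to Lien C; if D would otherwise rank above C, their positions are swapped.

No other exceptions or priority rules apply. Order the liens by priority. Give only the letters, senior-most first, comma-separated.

E, C, B, A, D

Adjusting effective dates: B's effective date is the deed date, 5/27/2018.
As an ad valorem tax lien, E is senior to every other lien.
Ordering the rest by effective date: C (2/28/2018), B (5/27/2018), A (11/1/2018), D (8/25/2019).
D is already junior to C, so the subordination agreement changes nothing.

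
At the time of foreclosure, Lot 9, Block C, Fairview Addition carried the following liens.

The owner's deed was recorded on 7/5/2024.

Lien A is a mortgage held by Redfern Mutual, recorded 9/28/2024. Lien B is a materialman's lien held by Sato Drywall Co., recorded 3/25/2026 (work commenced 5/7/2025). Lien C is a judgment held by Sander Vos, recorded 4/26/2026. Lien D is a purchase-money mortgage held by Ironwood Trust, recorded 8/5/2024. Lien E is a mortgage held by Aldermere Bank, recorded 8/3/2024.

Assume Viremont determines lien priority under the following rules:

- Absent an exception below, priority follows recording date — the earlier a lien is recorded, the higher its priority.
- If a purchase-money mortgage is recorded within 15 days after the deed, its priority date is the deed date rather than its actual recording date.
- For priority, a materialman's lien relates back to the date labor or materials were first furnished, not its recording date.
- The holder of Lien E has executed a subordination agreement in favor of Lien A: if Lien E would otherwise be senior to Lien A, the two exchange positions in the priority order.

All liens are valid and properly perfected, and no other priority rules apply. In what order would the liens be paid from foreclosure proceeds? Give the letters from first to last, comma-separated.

A, D, E, B, C

Effective dates: B relates back to 5/7/2025 (work commenced); D was recorded 31 days after the deed — beyond 15 days — so no relation-back applies.
Ordering by effective date: E (8/3/2024), D (8/5/2024), A (9/28/2024), B (5/7/2025), C (4/26/2026).
The subordination applies — E was senior to A — so E and A swap.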